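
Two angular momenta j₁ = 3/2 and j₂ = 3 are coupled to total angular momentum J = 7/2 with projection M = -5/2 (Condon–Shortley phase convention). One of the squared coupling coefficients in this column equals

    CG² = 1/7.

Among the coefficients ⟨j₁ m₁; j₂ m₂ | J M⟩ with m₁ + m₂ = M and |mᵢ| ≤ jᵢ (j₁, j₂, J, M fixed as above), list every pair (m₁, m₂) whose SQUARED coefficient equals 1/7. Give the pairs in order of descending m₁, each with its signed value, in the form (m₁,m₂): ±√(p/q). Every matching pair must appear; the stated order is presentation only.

Admissible pairs with m₁+m₂ = M = -5/2: (-3/2,-1), (-1/2,-2), (1/2,-3)
  (m₁,m₂)=(1/2,-3): CG² = 8/21, CG = +√(8/21)
  (m₁,m₂)=(-1/2,-2): CG² = 1/7, CG = +√(1/7)   ← matches the target
  (m₁,m₂)=(-3/2,-1): CG² = 10/21, CG = −√(10/21)
Pairs with CG² = 1/7: (-1/2,-2): +√(1/7)

(-1/2,-2): +√(1/7)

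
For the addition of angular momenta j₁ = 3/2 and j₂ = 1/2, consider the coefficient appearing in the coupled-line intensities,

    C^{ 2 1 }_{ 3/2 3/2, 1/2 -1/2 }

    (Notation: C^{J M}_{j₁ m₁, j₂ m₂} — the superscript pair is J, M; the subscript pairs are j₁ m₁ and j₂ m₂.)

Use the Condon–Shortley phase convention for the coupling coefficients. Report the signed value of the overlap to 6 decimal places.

√[5·0!3!1!/5! · 3!0!0!1!3!1!] = √(9)
  +(−1)^0/∏(0,0,0,0,3,1)! = 1/6  (running 1/6)
⟨..|..⟩ = √(9)·(1/6) = +0.500000

+0.500000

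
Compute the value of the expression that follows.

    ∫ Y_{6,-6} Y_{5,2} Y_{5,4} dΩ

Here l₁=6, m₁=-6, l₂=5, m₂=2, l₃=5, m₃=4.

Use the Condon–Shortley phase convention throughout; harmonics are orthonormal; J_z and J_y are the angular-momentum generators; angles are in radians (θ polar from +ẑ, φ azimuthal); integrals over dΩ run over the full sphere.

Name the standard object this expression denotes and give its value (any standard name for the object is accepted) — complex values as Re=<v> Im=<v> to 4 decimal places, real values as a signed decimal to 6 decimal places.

Gaunt coefficient, -0.161540

This is a Gaunt coefficient — the integral of a triple product of spherical harmonics over the sphere.
Checks pass: Σm=0; 16 even; l₃=5∈[1,11].
(2·6+1)(2·5+1)(2·5+1) = 1573
Δ: 6! 6! 4! / 17! → 1/28588560
sum: t=1:−1/345600 t=2:+1/13824 t=3:−1/5184 t=4:+1/13824 t=5:−1/345600 = -7/129600
3j²(6 5 5; 0 0 0) = Δ·Π!·Σ² = 80/7293  (sign +1)
sum: t=6:+1/3110400 = 1/3110400
3j²(6 5 5; -6 2 4) = Δ·Π!·Σ² = 21/1105  (sign -1)
combine: 4πI² = 1573·80/7293·21/1105 = 1232/3757
take √, sign -1: I = -0.16153991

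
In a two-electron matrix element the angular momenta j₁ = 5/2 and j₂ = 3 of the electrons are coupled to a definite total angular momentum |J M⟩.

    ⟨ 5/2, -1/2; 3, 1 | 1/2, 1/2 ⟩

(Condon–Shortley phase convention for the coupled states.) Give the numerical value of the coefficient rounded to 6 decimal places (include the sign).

-0.436436  (= −√(4/21))

√[2·5!0!1!/7! · 2!3!4!2!1!0!] = √(192/7)
  +(−1)^3/∏(3,2,0,1,0,0)! = -1/12  (running -1/12)
⟨..|..⟩ = √(192/7)·(-1/12) = -0.436436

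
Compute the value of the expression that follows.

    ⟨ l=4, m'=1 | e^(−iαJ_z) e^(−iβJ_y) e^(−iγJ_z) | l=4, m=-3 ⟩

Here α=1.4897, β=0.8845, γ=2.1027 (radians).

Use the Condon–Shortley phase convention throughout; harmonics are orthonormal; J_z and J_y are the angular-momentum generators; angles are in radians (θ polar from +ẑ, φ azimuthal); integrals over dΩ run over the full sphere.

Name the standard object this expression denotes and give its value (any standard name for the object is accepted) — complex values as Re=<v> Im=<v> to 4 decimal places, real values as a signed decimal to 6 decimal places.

Wigner D-matrix element, Re=0.0271 Im=-0.2548

This is a Wigner D-matrix element — the rotation-matrix element ⟨l m'| R(α,β,γ) |l m⟩ in the angular-momentum basis.
D^4_{1,-3}(1.4897,0.8845,2.1027) = e^{-i·1·1.4897}·d^4_{1,-3}(0.8845)·e^{-i·-3·2.1027}. Compute d first:
c=cos(0.884500/2)=0.903791, s=sin(0.884500/2)=0.427974; N=√[120·6·1·5040]=1904.940944
Admissible k: 0..1 (factorial args all ≥0)
  k=0: (−1)^4·1904.9409/(144)·0.9038^4·0.4280^4 = +0.296115
  k=1: (−1)^5·1904.9409/(240)·0.9038^2·0.4280^6 = -0.039839
d^4_{1,-3}(0.8845) = +0.296115 -0.039839 = +0.256276
Attach z-rotation phases: D = e^{-i(1)(1.4897)}·(+0.256276)·e^{-i(-3)(2.1027)} = +0.027117-0.254837i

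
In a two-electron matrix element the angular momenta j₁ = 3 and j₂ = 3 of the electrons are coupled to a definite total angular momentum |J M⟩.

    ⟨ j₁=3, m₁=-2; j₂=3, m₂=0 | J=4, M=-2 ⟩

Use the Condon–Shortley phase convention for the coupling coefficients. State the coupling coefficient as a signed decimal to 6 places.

+√(3/154) ≈ +0.139573

triangle: 2!·4!·4!/11! = 1152/39916800
(j±m)!: 1!·5!·3!·3!·2!·6! = 6220800
prefactor² = (2J+1)·Δ·N² = 124416/77
  k=1: −1/(1!·1!·4!·2!·0!·2!) = -1/96
  k=2: +1/(2!·0!·3!·1!·1!·3!) = 1/72
Σ = 1/288  ⇒  CG² = 124416/77·(1/288)² = 3/154
CG = +√(3/154) = +0.139573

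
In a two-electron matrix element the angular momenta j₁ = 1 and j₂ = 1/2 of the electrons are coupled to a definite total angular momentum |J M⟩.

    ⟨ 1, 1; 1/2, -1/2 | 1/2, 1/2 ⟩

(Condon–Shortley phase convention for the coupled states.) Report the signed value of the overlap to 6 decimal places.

+0.816497  (= +√(2/3))

triangle: 1!·1!·0!/3! = 1/6
(j±m)!: 2!·0!·0!·1!·1!·0! = 2
prefactor² = (2J+1)·Δ·N² = 2/3
  k=0: +1/(0!·1!·0!·0!·1!·0!) = 1
Σ = 1  ⇒  CG² = 2/3·1² = 2/3
CG = +√(2/3) = +0.816497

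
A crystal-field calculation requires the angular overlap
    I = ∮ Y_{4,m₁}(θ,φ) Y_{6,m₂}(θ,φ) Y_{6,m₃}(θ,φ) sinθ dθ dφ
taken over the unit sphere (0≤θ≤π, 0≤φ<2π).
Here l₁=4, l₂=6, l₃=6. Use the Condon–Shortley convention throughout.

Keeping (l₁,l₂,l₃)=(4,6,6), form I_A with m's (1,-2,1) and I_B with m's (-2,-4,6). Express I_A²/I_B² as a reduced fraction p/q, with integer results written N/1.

5618/13365

Shared (l₁,l₂,l₃)=(4,6,6): N and (l;000)² cancel in I_A²/I_B².
A: Δ = 4!·4!·8!/17! = 1/15315300; Racah Σ t=0..3: t=0:+1/82944 t=1:−1/17280 t=2:+1/34560 t=3:−1/725760 = -53/2903040; ⇒ 3j(4 6 6; 1 -2 1)² = 2809/306306, sgn +1
B: Δ = 4!·4!·8!/17! = 1/15315300; Racah Σ t=2..2: t=2:+1/3870720 = 1/3870720; ⇒ 3j(4 6 6; -2 -4 6)² = 135/6188, sgn +1
I_A²/I_B² = (2809/306306)/(135/6188) = 5618/13365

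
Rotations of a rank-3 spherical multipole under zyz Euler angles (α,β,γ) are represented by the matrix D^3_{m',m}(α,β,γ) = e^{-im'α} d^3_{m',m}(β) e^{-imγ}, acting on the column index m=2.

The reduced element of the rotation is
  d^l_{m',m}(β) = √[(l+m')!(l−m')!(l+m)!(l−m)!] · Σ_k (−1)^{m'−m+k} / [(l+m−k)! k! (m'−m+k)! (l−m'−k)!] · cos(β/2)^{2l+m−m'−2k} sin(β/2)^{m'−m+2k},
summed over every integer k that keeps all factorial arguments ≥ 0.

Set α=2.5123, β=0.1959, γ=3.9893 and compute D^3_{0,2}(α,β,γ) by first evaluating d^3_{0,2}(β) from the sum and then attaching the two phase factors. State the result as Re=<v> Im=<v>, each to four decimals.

Re=-0.0063 Im=-0.0505

Split into d^3_{0,2}(β=0.1959) × two z-phases.
c=cos(0.195900/2)=0.995207, s=sin(0.195900/2)=0.097793; N=√[6·6·120·1]=65.726707
k: max(0,(2)−(0))=2 … min(3+(2),3−(0))=3
  k=2: (−1)^0·65.7267/(12)·0.9952^4·0.0978^2 = +0.051385
  k=3: (−1)^1·65.7267/(12)·0.9952^2·0.0978^4 = -0.000496
d^3_{0,2}(0.1959) = +0.051385 -0.000496 = +0.050888
D = (+1.000000+0.000000i)·(+0.050888)·(-0.124296-0.992245i) = -0.006325-0.050494i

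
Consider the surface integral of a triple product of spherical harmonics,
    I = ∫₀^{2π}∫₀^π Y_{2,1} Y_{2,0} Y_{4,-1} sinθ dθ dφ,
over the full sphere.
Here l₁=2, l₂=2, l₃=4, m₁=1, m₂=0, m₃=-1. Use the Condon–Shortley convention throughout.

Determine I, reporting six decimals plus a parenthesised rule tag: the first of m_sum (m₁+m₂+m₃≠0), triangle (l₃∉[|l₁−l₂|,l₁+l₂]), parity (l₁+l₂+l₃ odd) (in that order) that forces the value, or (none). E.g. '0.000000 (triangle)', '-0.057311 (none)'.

-0.220728 (none)

Rules hold: Σm=0, L=8 even, 0≤4≤4.
N = 5·5·9 = 225
Δ = 0!·4!·4!/9! = 1/630
Racah Σ t=0..0: t=0:+1/16 = 1/16
⇒ 3j(2 2 4; 0 0 0)² = 2/35, sgn +1
Racah Σ t=0..0: t=0:+1/24 = 1/24
⇒ 3j(2 2 4; 1 0 -1)² = 1/21, sgn -1
4πI² = N·(3j₀)²·(3jₘ)² = 30/49
I = -1·√(0.612245/4π) = -0.22072812
No selection rule forces the value: the integral is nonzero (none).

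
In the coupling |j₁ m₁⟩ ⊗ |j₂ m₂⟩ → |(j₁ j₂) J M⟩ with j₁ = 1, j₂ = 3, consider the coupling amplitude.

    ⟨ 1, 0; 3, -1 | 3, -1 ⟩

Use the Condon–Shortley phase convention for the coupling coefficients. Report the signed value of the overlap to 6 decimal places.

√[7·1!1!5!/8! · 1!1!2!4!2!4!] = √(48)
  +(−1)^0/∏(0,1,1,2,0,3)! = 1/12  (running 1/12)
  +(−1)^1/∏(1,0,0,1,1,4)! = -1/24  (running 1/24)
⟨..|..⟩ = √(48)·(1/24) = +0.288675

+0.288675  (= +√(1/12))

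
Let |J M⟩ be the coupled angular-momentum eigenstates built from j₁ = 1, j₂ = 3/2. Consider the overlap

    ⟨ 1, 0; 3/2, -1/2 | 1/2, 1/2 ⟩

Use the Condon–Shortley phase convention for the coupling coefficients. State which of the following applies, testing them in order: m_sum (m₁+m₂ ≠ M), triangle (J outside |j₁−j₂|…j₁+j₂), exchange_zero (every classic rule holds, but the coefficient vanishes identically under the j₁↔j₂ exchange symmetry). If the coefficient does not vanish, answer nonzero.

m_sum

m-sum: m₁+m₂ = 0+(-1/2) = -1/2, M = 1/2  ✗ ⇒ coefficient is 0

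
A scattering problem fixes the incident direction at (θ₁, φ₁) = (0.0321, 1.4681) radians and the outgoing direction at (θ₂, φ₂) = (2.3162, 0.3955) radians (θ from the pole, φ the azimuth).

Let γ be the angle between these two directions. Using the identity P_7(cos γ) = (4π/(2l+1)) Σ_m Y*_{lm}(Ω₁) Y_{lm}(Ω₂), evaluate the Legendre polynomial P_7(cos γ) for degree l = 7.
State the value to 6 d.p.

-0.240607

Summing Y*_{l m}(θ₁,φ₁)·Y_{l m}(θ₂,φ₂) over m ∈ [−7, 7]; prefactor 4π/(2·7+1) = 0.837758:
  [-7]  conj(Y_{7,-7})(Ω₁) = -0.00000 - 0.00000j ; Y_{7,-7}(Ω₂) = -0.05386 - 0.02108j ; Δ = 0.00000 + 0.00000j
  [-6]  conj(Y_{7,-6})(Ω₁) = -0.00000 + 0.00000j ; Y_{7,-6}(Ω₂) = 0.14361 + 0.13887j ; Δ = -0.00000 - 0.00000j
  [-5]  conj(Y_{7,-5})(Ω₁) = 0.00000 + 0.00000j ; Y_{7,-5}(Ω₂) = -0.15488 - 0.35958j ; Δ = 0.00000 - 0.00000j
  [-4]  conj(Y_{7,-4})(Ω₁) = 0.00001 - 0.00000j ; Y_{7,-4}(Ω₂) = 0.00485 + 0.43252j ; Δ = 0.00000 + 0.00000j
  [-3]  conj(Y_{7,-3})(Ω₁) = -0.00009 - 0.00028j ; Y_{7,-3}(Ω₂) = 0.04776 - 0.11809j ; Δ = -0.00004 - 0.00000j
  [-2]  conj(Y_{7,-2})(Ω₁) = -0.00754 + 0.00157j ; Y_{7,-2}(Ω₂) = 0.21515 - 0.21758j ; Δ = -0.00128 + 0.00198j
  [-1]  conj(Y_{7,-1})(Ω₁) = 0.01336 + 0.12960j ; Y_{7,-1}(Ω₂) = -0.25499 + 0.10646j ; Δ = -0.01720 - 0.03163j
  [+0]  conj(Y_{7,0})(Ω₁) = 1.07684 + 0.00000j ; Y_{7,0}(Ω₂) = -0.23231 + 0.00000j ; Δ = -0.25016 + 0.00000j
  [+1]  conj(Y_{7,1})(Ω₁) = -0.01336 + 0.12960j ; Y_{7,1}(Ω₂) = 0.25499 + 0.10646j ; Δ = -0.01720 + 0.03163j
  [+2]  conj(Y_{7,2})(Ω₁) = -0.00754 - 0.00157j ; Y_{7,2}(Ω₂) = 0.21515 + 0.21758j ; Δ = -0.00128 - 0.00198j
  [+3]  conj(Y_{7,3})(Ω₁) = 0.00009 - 0.00028j ; Y_{7,3}(Ω₂) = -0.04776 - 0.11809j ; Δ = -0.00004 + 0.00000j
  [+4]  conj(Y_{7,4})(Ω₁) = 0.00001 + 0.00000j ; Y_{7,4}(Ω₂) = 0.00485 - 0.43252j ; Δ = 0.00000 - 0.00000j
  [+5]  conj(Y_{7,5})(Ω₁) = -0.00000 + 0.00000j ; Y_{7,5}(Ω₂) = 0.15488 - 0.35958j ; Δ = 0.00000 + 0.00000j
  [+6]  conj(Y_{7,6})(Ω₁) = -0.00000 - 0.00000j ; Y_{7,6}(Ω₂) = 0.14361 - 0.13887j ; Δ = -0.00000 + 0.00000j
  [+7]  conj(Y_{7,7})(Ω₁) = 0.00000 - 0.00000j ; Y_{7,7}(Ω₂) = 0.05386 - 0.02108j ; Δ = 0.00000 - 0.00000j
Σ over m = -0.28720 + 0.00000j; ×(4π/15) → -0.24061 + 0.00000j. Real part: -0.240607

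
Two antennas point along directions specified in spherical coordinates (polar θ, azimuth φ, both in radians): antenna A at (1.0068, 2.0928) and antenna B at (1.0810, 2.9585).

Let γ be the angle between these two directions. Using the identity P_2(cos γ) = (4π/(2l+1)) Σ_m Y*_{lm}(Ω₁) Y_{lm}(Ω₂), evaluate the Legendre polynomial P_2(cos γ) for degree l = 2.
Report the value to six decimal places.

0.309940

Term-by-term m-sum for l=2 (normalisation 4π/5 = 2.513274):
  m=-2: (-0.138707, -0.238488) × (0.280842, 0.107698) = (-0.013270, -0.081916)  (running Σ = (-0.013270, -0.081916))
  m=-1: (-0.174027, 0.302538) × (-0.315351, -0.058392) = (0.072546, -0.085244)  (running Σ = (0.059275, -0.167160))
  m=0: (-0.045010, -0.000000) × (-0.105985, 0.000000) = (0.004770, 0.000000)  (running Σ = (0.064046, -0.167160))
  m=1: (0.174027, 0.302538) × (0.315351, -0.058392) = (0.072546, 0.085244)  (running Σ = (0.136592, -0.081916))
  m=2: (-0.138707, 0.238488) × (0.280842, -0.107698) = (-0.013270, 0.081916)  (running Σ = (0.123321, 0.000000))
Accumulated sum (0.123321, 0.000000); after 4π/(2l+1) scaling, (0.309940, 0.000000) ⇒ P_2 = 0.309940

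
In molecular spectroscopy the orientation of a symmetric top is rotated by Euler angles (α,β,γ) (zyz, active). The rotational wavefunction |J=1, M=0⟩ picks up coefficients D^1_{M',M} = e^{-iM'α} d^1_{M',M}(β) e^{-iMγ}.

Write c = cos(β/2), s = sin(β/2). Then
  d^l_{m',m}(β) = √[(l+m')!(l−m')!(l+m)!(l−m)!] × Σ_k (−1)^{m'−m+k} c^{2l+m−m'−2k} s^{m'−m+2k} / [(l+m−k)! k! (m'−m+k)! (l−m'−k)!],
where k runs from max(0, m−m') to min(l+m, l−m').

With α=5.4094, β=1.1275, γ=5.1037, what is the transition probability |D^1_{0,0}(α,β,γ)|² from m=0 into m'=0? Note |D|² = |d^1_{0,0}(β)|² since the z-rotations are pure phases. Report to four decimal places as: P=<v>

P=0.1840

Split into d^1_{0,0}(β=1.1275) × two z-phases.
With c≡cos(β/2)=0.845257 and s≡sin(β/2)=0.534360, N=[1·1·1·1]^{1/2}=1.000000
k∈{0,1} keeps every argument non-negative
  k=0: (−1)^0·1.0000/(1)·0.8453^2·0.5344^0 = +0.714460
  k=1: (−1)^1·1.0000/(1)·0.8453^0·0.5344^2 = -0.285540
d^1_{0,0}(1.1275) = +0.714460 -0.285540 = +0.428920
|D^1_{0,0}|² = |d^1_{0,0}(β)|² = (+0.428920)² = 0.183972 (the z-rotation phases have unit modulus)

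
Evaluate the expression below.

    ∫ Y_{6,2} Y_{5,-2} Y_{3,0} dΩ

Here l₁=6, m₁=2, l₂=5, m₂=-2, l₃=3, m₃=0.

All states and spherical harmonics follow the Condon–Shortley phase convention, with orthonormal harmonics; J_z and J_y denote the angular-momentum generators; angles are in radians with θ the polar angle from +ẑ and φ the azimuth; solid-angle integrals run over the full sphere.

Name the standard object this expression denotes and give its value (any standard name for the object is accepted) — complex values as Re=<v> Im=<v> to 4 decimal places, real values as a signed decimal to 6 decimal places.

This is a Gaunt coefficient — the integral of a triple product of spherical harmonics over the sphere.
m-sum 0 ✓  L=14 even ✓  1≤3≤11 ✓
Π(2lᵢ+1) = 13×11×7 = 1001
triangle coeff Δ(6,5,3) = 1/675675
Σ_t [3,5]: t=3:−1/8640 t=4:+1/2304 t=5:−1/8640 = 7/34560
(3j)²=7/429 [(6 5 3; 0 0 0)], sign=-1
Σ_t [1,3]: t=1:−1/60480 t=2:+1/5760 t=3:−1/8640 = 1/24192
(3j)²=8/3003 [(6 5 3; 2 -2 0)], sign=-1
⇒ 4πI² = 56/1287
I = (+1)√(56/1287/(4π)) = 0.05884368

Gaunt coefficient, +0.058844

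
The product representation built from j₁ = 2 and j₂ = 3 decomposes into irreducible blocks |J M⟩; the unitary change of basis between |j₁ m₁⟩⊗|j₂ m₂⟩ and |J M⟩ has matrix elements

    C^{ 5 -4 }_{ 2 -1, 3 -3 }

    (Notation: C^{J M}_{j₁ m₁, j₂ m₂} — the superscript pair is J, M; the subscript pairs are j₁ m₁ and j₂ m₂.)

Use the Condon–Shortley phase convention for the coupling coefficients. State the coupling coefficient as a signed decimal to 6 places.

j₁+j₂−J=0  J+j₁−j₂=4  J−j₁+j₂=6  j₁+j₂+J+1=11
(j₁±m₁, j₂±m₂, J±M) = (1,3,0,6,1,9)
P² = 7464960
sum k=0..0:
  [0] +1/4320 = 1/4320
S = 1/4320
C² = P²·S² = 2/5 ; C = +0.632456

+√(2/5) ≈ +0.632456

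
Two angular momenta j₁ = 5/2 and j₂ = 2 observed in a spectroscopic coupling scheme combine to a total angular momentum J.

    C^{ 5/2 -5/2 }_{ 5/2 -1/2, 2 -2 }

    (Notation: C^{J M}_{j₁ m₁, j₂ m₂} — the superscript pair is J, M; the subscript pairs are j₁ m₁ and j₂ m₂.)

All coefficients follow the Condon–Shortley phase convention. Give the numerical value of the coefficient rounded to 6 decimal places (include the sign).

+√(3/14) = +0.462910

√[6·2!3!2!/8! · 2!3!0!4!0!5!] = √(864/7)
  +(−1)^0/∏(0,2,3,0,0,2)! = 1/24  (running 1/24)
⟨..|..⟩ = √(864/7)·(1/24) = +0.462910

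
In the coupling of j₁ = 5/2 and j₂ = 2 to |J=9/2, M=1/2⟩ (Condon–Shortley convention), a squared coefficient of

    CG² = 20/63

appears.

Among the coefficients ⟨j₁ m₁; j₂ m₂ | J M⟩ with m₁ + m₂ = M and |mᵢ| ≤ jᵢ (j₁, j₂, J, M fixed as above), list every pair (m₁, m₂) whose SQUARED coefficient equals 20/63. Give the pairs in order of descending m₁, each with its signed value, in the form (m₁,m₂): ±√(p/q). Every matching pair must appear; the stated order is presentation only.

Admissible pairs with m₁+m₂ = M = 1/2: (-3/2,2), (-1/2,1), (1/2,0), (3/2,-1), (5/2,-2)
  (m₁,m₂)=(5/2,-2): CG² = 1/126, CG = +√(1/126)
  (m₁,m₂)=(3/2,-1): CG² = 10/63, CG = +√(10/63)
  (m₁,m₂)=(1/2,0): CG² = 10/21, CG = +√(10/21)
  (m₁,m₂)=(-1/2,1): CG² = 20/63, CG = +√(20/63)   ← matches the target
  (m₁,m₂)=(-3/2,2): CG² = 5/126, CG = +√(5/126)
Pairs with CG² = 20/63: (-1/2,1): +√(20/63)

(-1/2,1): +√(20/63)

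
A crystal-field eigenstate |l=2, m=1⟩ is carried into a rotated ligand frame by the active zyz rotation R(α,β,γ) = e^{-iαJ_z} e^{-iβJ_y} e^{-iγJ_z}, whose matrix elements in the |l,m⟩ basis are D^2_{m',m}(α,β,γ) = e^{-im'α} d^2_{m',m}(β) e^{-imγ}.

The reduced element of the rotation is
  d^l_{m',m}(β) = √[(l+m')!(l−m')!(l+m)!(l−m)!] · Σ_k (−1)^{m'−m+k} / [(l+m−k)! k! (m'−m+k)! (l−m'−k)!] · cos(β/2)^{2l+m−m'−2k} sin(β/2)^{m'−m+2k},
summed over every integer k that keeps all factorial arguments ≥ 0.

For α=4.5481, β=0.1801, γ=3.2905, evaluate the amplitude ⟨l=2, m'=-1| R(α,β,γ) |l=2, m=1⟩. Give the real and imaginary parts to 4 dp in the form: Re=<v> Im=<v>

Re=0.0074 Im=0.0228

D^2_{-1,1}(4.5481,0.1801,3.2905) = e^{-i·-1·4.5481}·d^2_{-1,1}(0.1801)·e^{-i·1·3.2905}. Compute d first:
With c≡cos(β/2)=0.995948 and s≡sin(β/2)=0.089928, N=[1·6·6·1]^{1/2}=6.000000
Admissible k: 2..3 (factorial args all ≥0)
  k=2: (−1)^0·6.0000/(2)·0.9959^2·0.0899^2 = +0.024065
  k=3: (−1)^1·6.0000/(6)·0.9959^0·0.0899^4 = -0.000065
d^2_{-1,1}(0.1801) = +0.024065 -0.000065 = +0.024000
D = (-0.163551-0.986535i)·(+0.024000)·(-0.988934+0.148358i) = +0.007394+0.022832i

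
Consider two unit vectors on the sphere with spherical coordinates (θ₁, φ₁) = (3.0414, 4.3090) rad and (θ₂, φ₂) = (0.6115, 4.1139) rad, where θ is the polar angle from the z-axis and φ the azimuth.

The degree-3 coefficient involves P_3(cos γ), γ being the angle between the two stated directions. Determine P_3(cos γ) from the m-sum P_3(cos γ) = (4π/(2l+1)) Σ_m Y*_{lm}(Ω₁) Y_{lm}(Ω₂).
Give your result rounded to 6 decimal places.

0.047226

Expand P_3 via completeness: Σ_{m} conj(Y_{3,m}) at Ω₁ times Y_{3,m} at Ω₂ —
  m=-3: (+0.000391+0.000147i) × (+0.076961+0.017588i) = +0.000027+0.000018i  (running Σ = +0.000027+0.000018i)
  m=-2: (+0.007038-0.007346i) × (-0.100713-0.256748i) = -0.002595-0.001067i  (running Σ = -0.002567-0.001049i)
  m=-1: (-0.050122-0.117439i) × (-0.245862+0.360544i) = +0.054665+0.010803i  (running Σ = +0.052097+0.009753i)
  m=0: (-0.724035-0.000000i) × (+0.107575+0.000000i) = -0.077888-0.000000i  (running Σ = -0.025791+0.009753i)
  m=1: (+0.050122-0.117439i) × (+0.245862+0.360544i) = +0.054665-0.010803i  (running Σ = +0.028874-0.001049i)
  m=2: (+0.007038+0.007346i) × (-0.100713+0.256748i) = -0.002595+0.001067i  (running Σ = +0.026279+0.000018i)
  m=3: (-0.000391+0.000147i) × (-0.076961+0.017588i) = +0.000027-0.000018i  (running Σ = +0.026307+0.000000i)
Σ over m = +0.026307+0.000000i; ×(4π/7) → +0.047226+0.000000i. Real part: 0.047226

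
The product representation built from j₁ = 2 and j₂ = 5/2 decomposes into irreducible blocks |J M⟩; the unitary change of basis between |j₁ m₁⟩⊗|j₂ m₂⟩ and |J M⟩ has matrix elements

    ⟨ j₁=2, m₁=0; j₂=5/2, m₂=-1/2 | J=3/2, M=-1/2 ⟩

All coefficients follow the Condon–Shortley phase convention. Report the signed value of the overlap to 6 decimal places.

√[4·3!1!2!/7! · 2!2!2!3!1!2!] = √(32/35)
  +(−1)^1/∏(1,2,1,1,0,1)! = -1/2  (running -1/2)
  +(−1)^2/∏(2,1,0,0,1,2)! = 1/4  (running -1/4)
⟨..|..⟩ = √(32/35)·(-1/4) = -0.239046

-0.239046  (= −√(2/35))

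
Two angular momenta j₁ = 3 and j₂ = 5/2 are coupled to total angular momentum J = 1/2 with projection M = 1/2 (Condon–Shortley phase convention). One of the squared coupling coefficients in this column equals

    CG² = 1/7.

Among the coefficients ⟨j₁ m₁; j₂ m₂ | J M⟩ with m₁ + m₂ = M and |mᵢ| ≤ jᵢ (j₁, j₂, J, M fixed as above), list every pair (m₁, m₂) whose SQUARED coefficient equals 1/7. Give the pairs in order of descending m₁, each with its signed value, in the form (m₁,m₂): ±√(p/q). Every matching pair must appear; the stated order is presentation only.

(0,1/2): −√(1/7)

Admissible pairs with m₁+m₂ = M = 1/2: (-2,5/2), (-1,3/2), (0,1/2), (1,-1/2), (2,-3/2), (3,-5/2)
  (m₁,m₂)=(3,-5/2): CG² = 2/7, CG = +√(2/7)
  (m₁,m₂)=(2,-3/2): CG² = 5/21, CG = −√(5/21)
  (m₁,m₂)=(1,-1/2): CG² = 4/21, CG = +√(4/21)
  (m₁,m₂)=(0,1/2): CG² = 1/7, CG = −√(1/7)   ← matches the target
  (m₁,m₂)=(-1,3/2): CG² = 2/21, CG = +√(2/21)
  (m₁,m₂)=(-2,5/2): CG² = 1/21, CG = −√(1/21)
Pairs with CG² = 1/7: (0,1/2): −√(1/7)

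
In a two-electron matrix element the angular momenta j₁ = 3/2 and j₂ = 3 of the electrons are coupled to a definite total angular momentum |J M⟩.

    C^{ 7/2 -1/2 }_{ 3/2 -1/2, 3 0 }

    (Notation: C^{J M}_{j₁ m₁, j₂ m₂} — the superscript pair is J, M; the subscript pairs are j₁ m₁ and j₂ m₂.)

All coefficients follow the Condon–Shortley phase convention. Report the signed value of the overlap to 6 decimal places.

-0.308607

triangle: 1!×2!×5!/9! = 240/362880
(j±m)!: 1!×2!×3!×3!×3!×4! = 10368
prefactor² = (2J+1)×Δ×N² = 384/7
  k=0: +1/(0!×1!×2!×3!×0!×2!) = 1/24
  k=1: −1/(1!×0!×1!×2!×1!×3!) = -1/12
Σ = -1/24  ⇒  CG² = 384/7×(-1/24)² = 2/21
CG = −√(2/21) = -0.308607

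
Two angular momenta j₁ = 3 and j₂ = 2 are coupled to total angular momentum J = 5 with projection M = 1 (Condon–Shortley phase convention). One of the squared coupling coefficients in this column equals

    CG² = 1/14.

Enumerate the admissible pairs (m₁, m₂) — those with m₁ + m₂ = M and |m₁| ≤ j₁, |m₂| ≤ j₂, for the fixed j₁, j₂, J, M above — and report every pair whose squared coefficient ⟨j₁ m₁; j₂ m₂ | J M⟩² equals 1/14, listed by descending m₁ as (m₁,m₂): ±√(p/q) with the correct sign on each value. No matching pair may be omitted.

Admissible pairs with m₁+m₂ = M = 1: (-1,2), (0,1), (1,0), (2,-1), (3,-2)
  (m₁,m₂)=(3,-2): CG² = 1/210, CG = +√(1/210)
  (m₁,m₂)=(2,-1): CG² = 4/35, CG = +√(4/35)
  (m₁,m₂)=(1,0): CG² = 3/7, CG = +√(3/7)
  (m₁,m₂)=(0,1): CG² = 8/21, CG = +√(8/21)
  (m₁,m₂)=(-1,2): CG² = 1/14, CG = +√(1/14)   ← matches the target
Pairs with CG² = 1/14: (-1,2): +√(1/14)

(-1,2): +√(1/14)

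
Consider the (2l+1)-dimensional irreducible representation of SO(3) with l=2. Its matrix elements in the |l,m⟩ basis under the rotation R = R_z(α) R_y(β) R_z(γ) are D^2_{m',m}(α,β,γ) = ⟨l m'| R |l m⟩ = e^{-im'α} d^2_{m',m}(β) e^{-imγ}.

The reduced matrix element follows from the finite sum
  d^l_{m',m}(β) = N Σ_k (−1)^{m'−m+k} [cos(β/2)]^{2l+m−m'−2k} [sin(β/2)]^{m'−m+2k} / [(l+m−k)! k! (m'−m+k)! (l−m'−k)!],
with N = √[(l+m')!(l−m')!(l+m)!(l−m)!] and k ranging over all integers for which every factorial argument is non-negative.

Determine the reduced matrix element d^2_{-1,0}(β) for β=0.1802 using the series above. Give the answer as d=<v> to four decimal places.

d^2_{-1,0}(β=0.1802) via the finite sum:
With c≡cos(β/2)=0.995944 and s≡sin(β/2)=0.089978, N=[1·6·2·2]^{1/2}=4.898979
k: max(0,(0)−(-1))=1 … min(2+(0),2−(-1))=2
  k=1: (−1)^0·4.8990/(2)·0.9959^3·0.0900^1 = +0.217729
  k=2: (−1)^1·4.8990/(2)·0.9959^1·0.0900^3 = -0.001777
d^2_{-1,0}(0.1802) = +0.217729 -0.001777 = +0.215952

d=0.2160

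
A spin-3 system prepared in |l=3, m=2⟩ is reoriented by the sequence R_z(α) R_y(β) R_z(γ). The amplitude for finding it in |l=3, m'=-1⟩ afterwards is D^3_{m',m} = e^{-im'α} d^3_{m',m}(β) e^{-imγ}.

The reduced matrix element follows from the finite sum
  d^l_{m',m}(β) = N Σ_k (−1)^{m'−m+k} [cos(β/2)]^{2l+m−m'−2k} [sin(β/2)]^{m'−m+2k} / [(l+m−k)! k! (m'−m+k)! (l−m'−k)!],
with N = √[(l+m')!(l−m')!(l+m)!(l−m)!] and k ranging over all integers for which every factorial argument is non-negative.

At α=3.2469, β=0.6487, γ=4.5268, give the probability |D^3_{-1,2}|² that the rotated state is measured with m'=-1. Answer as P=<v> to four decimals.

P=0.0271

First d^3_{-1,2}(β=0.6487), then the phase factors e^{-i(-1)α} and e^{-i(2)γ}:
With c≡cos(β/2)=0.947858 and s≡sin(β/2)=0.318693, N=[2·24·120·1]^{1/2}=75.894664
k∈{3,4} keeps every argument non-negative
  k=3: (−1)^0·75.8947/(12)·0.9479^3·0.3187^3 = +0.174332
  k=4: (−1)^1·75.8947/(24)·0.9479^1·0.3187^5 = -0.009854
d^3_{-1,2}(0.6487) = +0.174332 -0.009854 = +0.164478
|D^3_{-1,2}|² = |d^3_{-1,2}(β)|² = (+0.164478)² = 0.027053 (the z-rotation phases have unit modulus)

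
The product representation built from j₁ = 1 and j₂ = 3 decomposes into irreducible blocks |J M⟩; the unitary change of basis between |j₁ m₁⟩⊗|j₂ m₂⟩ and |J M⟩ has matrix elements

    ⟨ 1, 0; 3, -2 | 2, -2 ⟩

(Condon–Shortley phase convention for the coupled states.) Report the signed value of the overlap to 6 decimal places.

−√(5/21) = -0.487950

j₁+j₂−J=2  J+j₁−j₂=0  J−j₁+j₂=4  j₁+j₂+J+1=7
(j₁±m₁, j₂±m₂, J±M) = (1,1,1,5,0,4)
P² = 960/7
sum k=1..1:
  [1] −1/24 = -1/24
S = -1/24
C² = P²·S² = 5/21 ; C = -0.487950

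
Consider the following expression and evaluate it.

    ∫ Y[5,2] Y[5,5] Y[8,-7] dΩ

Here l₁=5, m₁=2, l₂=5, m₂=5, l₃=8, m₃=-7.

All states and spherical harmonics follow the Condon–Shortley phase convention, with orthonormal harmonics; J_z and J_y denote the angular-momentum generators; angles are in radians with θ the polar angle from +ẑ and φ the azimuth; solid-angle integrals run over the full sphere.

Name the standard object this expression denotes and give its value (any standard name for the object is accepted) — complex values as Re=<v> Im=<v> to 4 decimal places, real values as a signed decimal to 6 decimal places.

Gaunt coefficient, +0.200803

This is a Gaunt coefficient — the integral of a triple product of spherical harmonics over the sphere.
Rules hold: Σm=0, L=18 even, 0≤8≤10.
N = 11·11·17 = 2057
Δ = 2!·8!·8!/19! = 1/37413090
Racah Σ t=0..2: t=0:+1/1036800 t=1:−1/331776 t=2:+1/1036800 = -1/921600
⇒ 3j(5 5 8; 0 0 0)² = 490/46189, sgn -1
Racah Σ t=2..2: t=2:+1/406425600 = 1/406425600
⇒ 3j(5 5 8; 2 5 -7)² = 15/646, sgn -1
4πI² = N·(3j₀)²·(3jₘ)² = 40425/79781
I = +1·√(0.5067/4π) = 0.20080307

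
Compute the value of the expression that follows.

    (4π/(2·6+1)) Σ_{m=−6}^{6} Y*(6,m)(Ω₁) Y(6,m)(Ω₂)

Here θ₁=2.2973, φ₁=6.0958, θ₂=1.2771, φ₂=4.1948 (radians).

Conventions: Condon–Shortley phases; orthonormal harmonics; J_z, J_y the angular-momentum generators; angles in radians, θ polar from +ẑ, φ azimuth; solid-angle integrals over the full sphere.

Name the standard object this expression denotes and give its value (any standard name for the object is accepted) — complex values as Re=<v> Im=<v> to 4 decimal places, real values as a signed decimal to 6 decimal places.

This sum is the spherical-harmonic addition theorem: it equals the Legendre polynomial P_l(cos γ) of the angle γ between the two directions.
Summing Y*_{l m}(θ₁,φ₁)·Y_{l m}(θ₂,φ₂) over m ∈ [−6, 6]; prefactor 4π/(2·6+1) = 0.966644:
  m=-6: Y*=0.03639 - 0.07601j  Y=0.37128 - 0.01339j  product 0.01249 - 0.02871j
  m=-5: Y*=-0.15365 + 0.20903j  Y=-0.20466 - 0.33109j  product 0.10065 + 0.00809j
  m=-4: Y*=0.31422 - 0.29246j  Y=0.01121 - 0.02054j  product -0.00249 - 0.00973j
  m=-3: Y*=-0.28345 + 0.17856j  Y=-0.34361 + 0.00620j  product 0.09629 - 0.06311j
  m=-2: Y*=-0.08763 + 0.03447j  Y=0.04214 + 0.07101j  product -0.00614 - 0.00477j
  m=-1: Y*=0.36424 - 0.06906j  Y=-0.15350 + 0.26960j  product -0.03729 + 0.10880j
  m=+0: Y*=-0.00977 + 0.00000j  Y=0.10954 + 0.00000j  product -0.00107 + 0.00000j
  m=+1: Y*=-0.36424 - 0.06906j  Y=0.15350 + 0.26960j  product -0.03729 - 0.10880j
  m=+2: Y*=-0.08763 - 0.03447j  Y=0.04214 - 0.07101j  product -0.00614 + 0.00477j
  m=+3: Y*=0.28345 + 0.17856j  Y=0.34361 + 0.00620j  product 0.09629 + 0.06311j
  m=+4: Y*=0.31422 + 0.29246j  Y=0.01121 + 0.02054j  product -0.00249 + 0.00973j
  m=+5: Y*=0.15365 + 0.20903j  Y=0.20466 - 0.33109j  product 0.10065 - 0.00809j
  m=+6: Y*=0.03639 + 0.07601j  Y=0.37128 + 0.01339j  product 0.01249 + 0.02871j
Σ over m = 0.32596 + 0.00000j; ×(4π/13) → 0.31509 + 0.00000j. Real part: 0.315091

Legendre polynomial (addition theorem), +0.315091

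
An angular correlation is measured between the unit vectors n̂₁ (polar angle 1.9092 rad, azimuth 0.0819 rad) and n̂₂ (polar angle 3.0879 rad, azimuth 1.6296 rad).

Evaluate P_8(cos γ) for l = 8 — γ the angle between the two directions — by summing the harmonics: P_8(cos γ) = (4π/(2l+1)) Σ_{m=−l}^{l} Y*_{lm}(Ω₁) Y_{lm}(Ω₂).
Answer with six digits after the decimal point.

Term-by-term m-sum for l=8 (normalisation 4π/17 = 0.739198):
  term(m=-8) = +0.000000+0.000000i   from Y*(Ω₁)=+0.256182+0.196861i, Y(Ω₂)=+0.000000-0.000000i
  term(m=-7) = -0.000000+0.000000i   from Y*(Ω₁)=-0.382107-0.246701i, Y(Ω₂)=-0.000000-0.000000i
  term(m=-6) = -0.000000-0.000000i   from Y*(Ω₁)=+0.152710+0.081728i, Y(Ω₂)=-0.000000+0.000000i
  term(m=-5) = -0.000000+0.000001i   from Y*(Ω₁)=+0.249077+0.108109i, Y(Ω₂)=+0.000001+0.000004i
  term(m=-4) = -0.000032-0.000003i   from Y*(Ω₁)=-0.272856-0.092729i, Y(Ω₂)=+0.000108-0.000026i
  term(m=-3) = -0.000022+0.000316i   from Y*(Ω₁)=-0.143582-0.036006i, Y(Ω₂)=-0.000375-0.002104i
  term(m=-2) = -0.009155-0.000423i   from Y*(Ω₁)=+0.309054+0.051081i, Y(Ω₂)=-0.029057+0.003433i
  term(m=-1) = -0.000543+0.023498i   from Y*(Ω₁)=+0.090724+0.007447i, Y(Ω₂)=+0.015174+0.257755i
  term(m=+0) = -0.349173-0.000000i   from Y*(Ω₁)=-0.316417-0.000000i, Y(Ω₂)=+1.103522+0.000000i
  term(m=+1) = -0.000543-0.023498i   from Y*(Ω₁)=-0.090724+0.007447i, Y(Ω₂)=-0.015174+0.257755i
  term(m=+2) = -0.009155+0.000423i   from Y*(Ω₁)=+0.309054-0.051081i, Y(Ω₂)=-0.029057-0.003433i
  term(m=+3) = -0.000022-0.000316i   from Y*(Ω₁)=+0.143582-0.036006i, Y(Ω₂)=+0.000375-0.002104i
  term(m=+4) = -0.000032+0.000003i   from Y*(Ω₁)=-0.272856+0.092729i, Y(Ω₂)=+0.000108+0.000026i
  term(m=+5) = -0.000000-0.000001i   from Y*(Ω₁)=-0.249077+0.108109i, Y(Ω₂)=-0.000001+0.000004i
  term(m=+6) = -0.000000+0.000000i   from Y*(Ω₁)=+0.152710-0.081728i, Y(Ω₂)=-0.000000-0.000000i
  term(m=+7) = -0.000000-0.000000i   from Y*(Ω₁)=+0.382107-0.246701i, Y(Ω₂)=+0.000000-0.000000i
  term(m=+8) = +0.000000-0.000000i   from Y*(Ω₁)=+0.256182-0.196861i, Y(Ω₂)=+0.000000+0.000000i
Total Σ_m = -0.368678-0.000000i. Multiply by 0.739198: -0.272526-0.000000i. P_8(cos γ) = -0.272526

-0.272526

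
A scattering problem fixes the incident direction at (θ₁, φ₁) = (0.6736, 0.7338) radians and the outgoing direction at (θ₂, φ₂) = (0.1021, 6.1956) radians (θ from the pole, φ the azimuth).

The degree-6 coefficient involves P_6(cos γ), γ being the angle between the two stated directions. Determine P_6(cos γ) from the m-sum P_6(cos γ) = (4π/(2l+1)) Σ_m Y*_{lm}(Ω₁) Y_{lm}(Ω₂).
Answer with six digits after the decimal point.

Addition theorem: P_6(cos γ) = (4π/13) Σ_m Y*_{lm}(Ω₁) Y_{lm}(Ω₂), m = −6…6:
  [-6]  conj(Y_{6,-6})(Ω₁) = -0.008672-0.027112i ; Y_{6,-6}(Ω₂) = +0.000000+0.000000i ; Δ = +0.000000-0.000000i
  [-5]  conj(Y_{6,-5})(Ω₁) = -0.106758-0.062180i ; Y_{6,-5}(Ω₂) = +0.000017+0.000008i ; Δ = -0.000001-0.000002i
  [-4]  conj(Y_{6,-4})(Ω₁) = -0.302440+0.063323i ; Y_{6,-4}(Ω₂) = +0.000358+0.000131i ; Δ = -0.000116-0.000017i
  [-3]  conj(Y_{6,-3})(Ω₁) = -0.271039+0.371266i ; Y_{6,-3}(Ω₂) = +0.005225+0.001405i ; Δ = -0.001938+0.001559i
  [-2]  conj(Y_{6,-2})(Ω₁) = +0.030272+0.292300i ; Y_{6,-2}(Ω₂) = +0.051657+0.009142i ; Δ = -0.001109+0.015376i
  [-1]  conj(Y_{6,-1})(Ω₁) = -0.150920-0.136097i ; Y_{6,-1}(Ω₂) = +0.317474+0.027877i ; Δ = -0.044119-0.047414i
  [+0]  conj(Y_{6,0})(Ω₁) = -0.365360-0.000000i ; Y_{6,0}(Ω₂) = +0.908741+0.000000i ; Δ = -0.332017-0.000000i
  [+1]  conj(Y_{6,1})(Ω₁) = +0.150920-0.136097i ; Y_{6,1}(Ω₂) = -0.317474+0.027877i ; Δ = -0.044119+0.047414i
  [+2]  conj(Y_{6,2})(Ω₁) = +0.030272-0.292300i ; Y_{6,2}(Ω₂) = +0.051657-0.009142i ; Δ = -0.001109-0.015376i
  [+3]  conj(Y_{6,3})(Ω₁) = +0.271039+0.371266i ; Y_{6,3}(Ω₂) = -0.005225+0.001405i ; Δ = -0.001938-0.001559i
  [+4]  conj(Y_{6,4})(Ω₁) = -0.302440-0.063323i ; Y_{6,4}(Ω₂) = +0.000358-0.000131i ; Δ = -0.000116+0.000017i
  [+5]  conj(Y_{6,5})(Ω₁) = +0.106758-0.062180i ; Y_{6,5}(Ω₂) = -0.000017+0.000008i ; Δ = -0.000001+0.000002i
  [+6]  conj(Y_{6,6})(Ω₁) = -0.008672+0.027112i ; Y_{6,6}(Ω₂) = +0.000000-0.000000i ; Δ = +0.000000+0.000000i
Total Σ_m = -0.426584-0.000000i. Multiply by 0.966644: -0.412355-0.000000i. P_6(cos γ) = -0.412355

-0.412355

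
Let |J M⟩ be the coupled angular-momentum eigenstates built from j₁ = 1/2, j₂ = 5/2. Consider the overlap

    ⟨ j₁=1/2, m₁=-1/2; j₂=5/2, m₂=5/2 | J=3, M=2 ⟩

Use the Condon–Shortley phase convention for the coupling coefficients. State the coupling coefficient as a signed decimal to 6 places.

√[7·0!1!5!/7! · 0!1!5!0!5!1!] = √(2400)
  +(−1)^0/∏(0,0,1,5,0,0)! = 1/120  (running 1/120)
⟨..|..⟩ = √(2400)·(1/120) = +0.408248

+0.408248  (= +√(1/6))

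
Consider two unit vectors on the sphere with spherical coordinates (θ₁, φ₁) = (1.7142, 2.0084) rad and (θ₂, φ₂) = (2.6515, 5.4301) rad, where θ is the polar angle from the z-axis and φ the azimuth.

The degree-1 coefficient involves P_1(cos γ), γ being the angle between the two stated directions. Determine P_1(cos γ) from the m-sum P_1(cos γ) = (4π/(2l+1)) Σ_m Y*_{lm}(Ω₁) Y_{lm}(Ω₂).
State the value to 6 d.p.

Expand P_1 via completeness: Σ_{m} conj(Y_{1,m}) at Ω₁ times Y_{1,m} at Ω₂ —
  m=-1: (-0.144907+0.309726i) × (+0.106953+0.122509i) = -0.053442+0.015374i  (running Σ = -0.053442+0.015374i)
  m=0: (-0.069827-0.000000i) × (-0.431089+0.000000i) = +0.030102+0.000000i  (running Σ = -0.023341+0.015374i)
  m=1: (+0.144907+0.309726i) × (-0.106953+0.122509i) = -0.053442-0.015374i  (running Σ = -0.076783+0.000000i)
Accumulated sum -0.076783+0.000000i; after 4π/(2l+1) scaling, -0.321628+0.000000i ⇒ P_1 = -0.321628

-0.321628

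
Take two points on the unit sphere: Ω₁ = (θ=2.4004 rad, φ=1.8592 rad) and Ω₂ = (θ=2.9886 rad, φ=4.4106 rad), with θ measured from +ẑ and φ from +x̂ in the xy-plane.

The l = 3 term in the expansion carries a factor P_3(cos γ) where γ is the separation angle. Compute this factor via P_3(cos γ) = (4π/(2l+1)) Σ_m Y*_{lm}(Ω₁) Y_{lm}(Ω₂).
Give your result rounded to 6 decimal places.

Expand P_3 via completeness: Σ_{m} conj(Y_{3,m}) at Ω₁ times Y_{3,m} at Ω₂ —
  m=-3: (0.09775 - 0.08327j) × (0.00116 - 0.00091j) = 0.00004 - 0.00019j  (running Σ = 0.00004 - 0.00019j)
  m=-2: (0.28806 + 0.18741j) × (0.01931 + 0.01331j) = 0.00307 + 0.00745j  (running Σ = 0.00311 + 0.00727j)
  m=-1: (-0.10679 + 0.35996j) × (-0.05686 + 0.18264j) = -0.05967 - 0.03997j  (running Σ = -0.05657 - 0.03270j)
  m=0: (0.07687 + 0.00000j) × (-0.69481 + 0.00000j) = -0.05341 + 0.00000j  (running Σ = -0.10998 - 0.03270j)
  m=1: (0.10679 + 0.35996j) × (0.05686 + 0.18264j) = -0.05967 + 0.03997j  (running Σ = -0.16965 + 0.00727j)
  m=2: (0.28806 - 0.18741j) × (0.01931 - 0.01331j) = 0.00307 - 0.00745j  (running Σ = -0.16658 - 0.00019j)
  m=3: (-0.09775 - 0.08327j) × (-0.00116 - 0.00091j) = 0.00004 + 0.00019j  (running Σ = -0.16655 + 0.00000j)
Total Σ_m = -0.16655 + 0.00000j. Multiply by 1.795196: -0.29898 + 0.00000j. P_3(cos γ) = -0.298982

-0.298982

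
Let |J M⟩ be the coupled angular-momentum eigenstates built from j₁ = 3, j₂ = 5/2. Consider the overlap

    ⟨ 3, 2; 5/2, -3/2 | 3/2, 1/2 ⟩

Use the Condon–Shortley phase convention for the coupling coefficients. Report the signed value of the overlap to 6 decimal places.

√[4·4!2!1!/8! · 5!1!1!4!2!1!] = √(192/7)
  +(−1)^0/∏(0,4,1,1,1,0)! = 1/24  (running 1/24)
  +(−1)^1/∏(1,3,0,0,2,1)! = -1/12  (running -1/24)
⟨..|..⟩ = √(192/7)·(-1/24) = -0.218218

−√(1/21) ≈ -0.218218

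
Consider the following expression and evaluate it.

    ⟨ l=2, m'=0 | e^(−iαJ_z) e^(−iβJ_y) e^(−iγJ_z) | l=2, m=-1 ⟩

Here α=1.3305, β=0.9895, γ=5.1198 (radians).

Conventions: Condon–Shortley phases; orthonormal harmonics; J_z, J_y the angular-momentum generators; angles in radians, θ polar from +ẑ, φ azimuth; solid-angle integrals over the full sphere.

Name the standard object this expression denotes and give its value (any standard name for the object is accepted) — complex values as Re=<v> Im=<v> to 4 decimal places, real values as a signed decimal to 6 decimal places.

Wigner D-matrix element, Re=-0.2227 Im=0.5161

This is a Wigner D-matrix element — the rotation-matrix element ⟨l m'| R(α,β,γ) |l m⟩ in the angular-momentum basis.
Split into d^2_{0,-1}(β=0.9895) × two z-phases.
With c≡cos(β/2)=0.880087 and s≡sin(β/2)=0.474812, N=[2·2·1·6]^{1/2}=4.898979
Admissible k: 0..1 (factorial args all ≥0)
  k=0: (−1)^1·4.8990/(2)·0.8801^3·0.4748^1 = -0.792820
  k=1: (−1)^2·4.8990/(2)·0.8801^1·0.4748^3 = +0.230763
d^2_{0,-1}(0.9895) = -0.792820 +0.230763 = -0.562057
D = (+1.000000+0.000000i)·(-0.562057)·(+0.396234-0.918150i) = -0.222706+0.516053i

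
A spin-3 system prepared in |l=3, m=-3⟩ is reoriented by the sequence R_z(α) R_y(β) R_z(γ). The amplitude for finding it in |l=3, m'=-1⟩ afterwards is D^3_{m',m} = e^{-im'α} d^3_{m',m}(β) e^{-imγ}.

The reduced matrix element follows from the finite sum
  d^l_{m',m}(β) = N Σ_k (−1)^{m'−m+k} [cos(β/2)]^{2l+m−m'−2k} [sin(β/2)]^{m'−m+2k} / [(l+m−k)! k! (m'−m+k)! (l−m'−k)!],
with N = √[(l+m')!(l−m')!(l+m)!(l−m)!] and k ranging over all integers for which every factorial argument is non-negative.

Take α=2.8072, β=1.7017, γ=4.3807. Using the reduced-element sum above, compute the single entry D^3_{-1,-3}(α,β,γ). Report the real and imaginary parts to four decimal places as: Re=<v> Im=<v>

Re=-0.4018 Im=-0.0989

Split into d^3_{-1,-3}(β=1.7017) × two z-phases.
c=cos(1.701700/2)=0.659344, s=sin(1.701700/2)=0.751841; N=√[2·24·1·720]=185.903201
Admissible k: 0..0 (factorial args all ≥0)
  k=0: (−1)^2·185.9032/(48)·0.6593^4·0.7518^2 = +0.413758
d^3_{-1,-3}(1.7017) = +0.413758
Phases: e^{-i·(-1)·2.8072}=-0.944610+0.328196i, e^{-i·(-3)·4.3807}=+0.838795+0.544447i ⇒ D=-0.401767-0.098889i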